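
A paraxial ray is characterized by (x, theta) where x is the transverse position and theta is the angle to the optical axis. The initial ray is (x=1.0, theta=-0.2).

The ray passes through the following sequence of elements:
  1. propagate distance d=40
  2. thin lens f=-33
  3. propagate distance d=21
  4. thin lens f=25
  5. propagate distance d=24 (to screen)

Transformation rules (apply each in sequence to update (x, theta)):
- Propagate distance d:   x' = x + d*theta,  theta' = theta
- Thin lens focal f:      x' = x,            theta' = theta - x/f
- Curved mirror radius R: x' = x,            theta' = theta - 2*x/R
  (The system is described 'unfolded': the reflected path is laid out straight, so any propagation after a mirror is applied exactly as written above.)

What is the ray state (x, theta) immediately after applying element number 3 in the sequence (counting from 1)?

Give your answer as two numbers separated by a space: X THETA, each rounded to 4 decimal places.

Initial: x=1.0000 theta=-0.2000
After 1 (propagate distance d=40): x=-7.0000 theta=-0.2000
After 2 (thin lens f=-33): x=-7.0000 theta=-68/165 (≈-0.4121)
After 3 (propagate distance d=21): x=-861/55 (≈-15.6545) theta=-68/165 (≈-0.4121)
Rounded to 4 decimal places: x = -15.6545, theta = -0.4121

Answer: -15.6545 -0.4121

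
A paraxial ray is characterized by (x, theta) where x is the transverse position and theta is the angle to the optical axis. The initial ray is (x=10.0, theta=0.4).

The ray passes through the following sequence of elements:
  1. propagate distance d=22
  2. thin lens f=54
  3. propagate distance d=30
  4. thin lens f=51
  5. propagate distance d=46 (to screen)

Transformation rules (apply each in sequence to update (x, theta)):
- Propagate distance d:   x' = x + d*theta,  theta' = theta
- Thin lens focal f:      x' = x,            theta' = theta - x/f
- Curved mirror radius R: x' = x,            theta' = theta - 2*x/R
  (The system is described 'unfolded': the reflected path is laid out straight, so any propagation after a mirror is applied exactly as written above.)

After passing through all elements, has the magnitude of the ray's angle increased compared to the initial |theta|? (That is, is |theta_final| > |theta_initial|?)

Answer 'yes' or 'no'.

Answer: no

Derivation:
Initial: x=10.0000 theta=0.4000
After 1 (propagate distance d=22): x=18.8000 theta=0.4000
After 2 (thin lens f=54): x=18.8000 theta=7/135 (≈0.0519)
After 3 (propagate distance d=30): x=916/45 (≈20.3556) theta=7/135 (≈0.0519)
After 4 (thin lens f=51): x=916/45 (≈20.3556) theta=-797/2295 (≈-0.3473)
After 5 (propagate distance d=46 (to screen)): x=10054/2295 (≈4.3808) theta=-797/2295 (≈-0.3473)
|theta_initial|=0.4000 |theta_final|=797/2295 (≈0.3473) -> not increased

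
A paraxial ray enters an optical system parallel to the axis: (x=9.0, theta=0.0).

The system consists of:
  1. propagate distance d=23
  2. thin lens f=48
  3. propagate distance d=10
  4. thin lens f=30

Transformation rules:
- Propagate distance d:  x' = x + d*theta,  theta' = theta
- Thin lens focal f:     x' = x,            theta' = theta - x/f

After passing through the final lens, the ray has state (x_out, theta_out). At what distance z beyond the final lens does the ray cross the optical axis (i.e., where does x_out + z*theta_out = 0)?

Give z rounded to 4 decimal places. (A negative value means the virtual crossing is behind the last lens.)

Answer: 16.7647

Derivation:
Initial: x=9.0000 theta=0.0000
After 1 (propagate distance d=23): x=9.0000 theta=0.0000
After 2 (thin lens f=48): x=9.0000 theta=-0.1875
After 3 (propagate distance d=10): x=7.1250 theta=-0.1875
After 4 (thin lens f=30): x=7.1250 theta=-0.4250
z_focus = -x_out/theta_out = -(7.1250)/(-0.4250) = 285/17 ≈ 16.7647
Rounded to 4 decimal places: z = 16.7647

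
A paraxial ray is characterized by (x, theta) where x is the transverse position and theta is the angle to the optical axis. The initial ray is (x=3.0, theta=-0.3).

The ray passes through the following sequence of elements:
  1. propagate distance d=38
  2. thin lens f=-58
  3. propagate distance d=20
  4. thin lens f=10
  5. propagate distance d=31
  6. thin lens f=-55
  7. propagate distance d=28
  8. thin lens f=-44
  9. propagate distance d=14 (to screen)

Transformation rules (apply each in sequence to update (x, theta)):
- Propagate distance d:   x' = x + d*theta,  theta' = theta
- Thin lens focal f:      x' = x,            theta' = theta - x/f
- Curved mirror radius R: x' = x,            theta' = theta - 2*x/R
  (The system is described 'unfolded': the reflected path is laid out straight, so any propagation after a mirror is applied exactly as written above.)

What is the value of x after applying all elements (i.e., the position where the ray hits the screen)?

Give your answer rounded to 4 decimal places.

Initial: x=3.0000 theta=-0.3000
After 1 (propagate distance d=38): x=-8.4000 theta=-0.3000
After 2 (thin lens f=-58): x=-8.4000 theta=-129/290 (≈-0.4448)
After 3 (propagate distance d=20): x=-2508/145 (≈-17.2966) theta=-129/290 (≈-0.4448)
After 4 (thin lens f=10): x=-2508/145 (≈-17.2966) theta=1863/1450 (≈1.2848)
After 5 (propagate distance d=31): x=32673/1450 (≈22.5331) theta=1863/1450 (≈1.2848)
After 6 (thin lens f=-55): x=32673/1450 (≈22.5331) theta=67569/39875 (≈1.6945)
After 7 (propagate distance d=28): x=5580879/79750 (≈69.9797) theta=67569/39875 (≈1.6945)
After 8 (thin lens f=-44): x=5580879/79750 (≈69.9797) theta=11526951/3509000 (≈3.2850)
After 9 (propagate distance d=14 (to screen)): x=40693599/350900 (≈115.9692) theta=11526951/3509000 (≈3.2850)
Rounded to 4 decimal places: x = 115.9692

Answer: 115.9692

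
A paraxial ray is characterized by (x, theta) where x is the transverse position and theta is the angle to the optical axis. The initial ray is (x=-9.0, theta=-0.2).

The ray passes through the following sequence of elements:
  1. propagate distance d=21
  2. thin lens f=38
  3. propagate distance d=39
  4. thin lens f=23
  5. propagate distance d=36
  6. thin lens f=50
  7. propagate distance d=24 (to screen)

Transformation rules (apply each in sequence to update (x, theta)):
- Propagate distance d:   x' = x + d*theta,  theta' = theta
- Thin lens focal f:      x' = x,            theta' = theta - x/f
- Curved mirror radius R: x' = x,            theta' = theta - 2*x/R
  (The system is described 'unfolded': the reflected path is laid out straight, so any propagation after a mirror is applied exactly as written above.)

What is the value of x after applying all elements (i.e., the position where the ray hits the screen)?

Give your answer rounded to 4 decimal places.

Initial: x=-9.0000 theta=-0.2000
After 1 (propagate distance d=21): x=-13.2000 theta=-0.2000
After 2 (thin lens f=38): x=-13.2000 theta=14/95 (≈0.1474)
After 3 (propagate distance d=39): x=-708/95 (≈-7.4526) theta=14/95 (≈0.1474)
After 4 (thin lens f=23): x=-708/95 (≈-7.4526) theta=206/437 (≈0.4714)
After 5 (propagate distance d=36): x=20796/2185 (≈9.5176) theta=206/437 (≈0.4714)
After 6 (thin lens f=50): x=20796/2185 (≈9.5176) theta=808/2875 (≈0.2810)
After 7 (propagate distance d=24 (to screen)): x=888348/54625 (≈16.2627) theta=808/2875 (≈0.2810)
Rounded to 4 decimal places: x = 16.2627

Answer: 16.2627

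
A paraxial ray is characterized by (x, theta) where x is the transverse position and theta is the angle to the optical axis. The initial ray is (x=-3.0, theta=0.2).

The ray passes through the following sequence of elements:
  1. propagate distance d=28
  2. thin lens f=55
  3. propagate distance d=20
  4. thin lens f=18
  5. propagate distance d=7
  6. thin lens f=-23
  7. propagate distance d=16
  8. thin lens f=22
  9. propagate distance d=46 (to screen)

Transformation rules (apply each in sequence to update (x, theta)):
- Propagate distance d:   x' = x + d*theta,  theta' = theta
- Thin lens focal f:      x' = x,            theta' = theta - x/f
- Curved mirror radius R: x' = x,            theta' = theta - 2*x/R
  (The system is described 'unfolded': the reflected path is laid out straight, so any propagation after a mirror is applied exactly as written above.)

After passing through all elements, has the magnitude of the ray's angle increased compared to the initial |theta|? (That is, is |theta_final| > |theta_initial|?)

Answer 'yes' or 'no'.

Initial: x=-3.0000 theta=0.2000
After 1 (propagate distance d=28): x=2.6000 theta=0.2000
After 2 (thin lens f=55): x=2.6000 theta=42/275 (≈0.1527)
After 3 (propagate distance d=20): x=311/55 (≈5.6545) theta=42/275 (≈0.1527)
After 4 (thin lens f=18): x=311/55 (≈5.6545) theta=-799/4950 (≈-0.1614)
After 5 (propagate distance d=7): x=22397/4950 (≈4.5246) theta=-799/4950 (≈-0.1614)
After 6 (thin lens f=-23): x=22397/4950 (≈4.5246) theta=134/3795 (≈0.0353)
After 7 (propagate distance d=16): x=579451/113850 (≈5.0896) theta=134/3795 (≈0.0353)
After 8 (thin lens f=22): x=579451/113850 (≈5.0896) theta=-491011/2504700 (≈-0.1960)
After 9 (propagate distance d=46 (to screen)): x=-273294/69575 (≈-3.9280) theta=-491011/2504700 (≈-0.1960)
|theta_initial|=0.2000 |theta_final|=491011/2504700 (≈0.1960) -> not increased

Answer: no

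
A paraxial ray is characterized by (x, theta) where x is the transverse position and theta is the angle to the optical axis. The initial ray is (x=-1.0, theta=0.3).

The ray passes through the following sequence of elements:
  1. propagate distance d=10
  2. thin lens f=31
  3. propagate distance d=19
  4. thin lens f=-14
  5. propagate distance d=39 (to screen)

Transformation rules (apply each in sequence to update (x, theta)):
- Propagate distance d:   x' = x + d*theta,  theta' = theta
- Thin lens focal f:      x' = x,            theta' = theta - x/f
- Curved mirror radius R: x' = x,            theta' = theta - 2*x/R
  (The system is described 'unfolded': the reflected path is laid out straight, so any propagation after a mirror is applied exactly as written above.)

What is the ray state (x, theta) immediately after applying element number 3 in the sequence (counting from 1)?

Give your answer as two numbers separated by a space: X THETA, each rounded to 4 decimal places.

Answer: 6.4742 0.2355

Derivation:
Initial: x=-1.0000 theta=0.3000
After 1 (propagate distance d=10): x=2.0000 theta=0.3000
After 2 (thin lens f=31): x=2.0000 theta=73/310 (≈0.2355)
After 3 (propagate distance d=19): x=2007/310 (≈6.4742) theta=73/310 (≈0.2355)
Rounded to 4 decimal places: x = 6.4742, theta = 0.2355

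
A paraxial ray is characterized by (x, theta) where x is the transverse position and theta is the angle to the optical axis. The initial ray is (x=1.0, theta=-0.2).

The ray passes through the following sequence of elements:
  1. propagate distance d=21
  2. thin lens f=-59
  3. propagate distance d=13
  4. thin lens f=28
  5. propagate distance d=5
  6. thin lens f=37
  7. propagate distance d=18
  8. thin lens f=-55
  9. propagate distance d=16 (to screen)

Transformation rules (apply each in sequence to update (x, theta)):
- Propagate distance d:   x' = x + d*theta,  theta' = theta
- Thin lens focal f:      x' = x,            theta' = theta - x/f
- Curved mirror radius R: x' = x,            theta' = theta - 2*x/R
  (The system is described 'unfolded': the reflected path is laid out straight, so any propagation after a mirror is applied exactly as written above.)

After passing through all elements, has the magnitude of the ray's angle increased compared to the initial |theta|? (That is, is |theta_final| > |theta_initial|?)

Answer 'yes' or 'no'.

Initial: x=1.0000 theta=-0.2000
After 1 (propagate distance d=21): x=-3.2000 theta=-0.2000
After 2 (thin lens f=-59): x=-3.2000 theta=-15/59 (≈-0.2542)
After 3 (propagate distance d=13): x=-1919/295 (≈-6.5051) theta=-15/59 (≈-0.2542)
After 4 (thin lens f=28): x=-1919/295 (≈-6.5051) theta=-181/8260 (≈-0.0219)
After 5 (propagate distance d=5): x=-54637/8260 (≈-6.6146) theta=-181/8260 (≈-0.0219)
After 6 (thin lens f=37): x=-54637/8260 (≈-6.6146) theta=2397/15281 (≈0.1569)
After 7 (propagate distance d=18): x=-1158649/305620 (≈-3.7911) theta=2397/15281 (≈0.1569)
After 8 (thin lens f=-55): x=-1158649/305620 (≈-3.7911) theta=1478051/16809100 (≈0.0879)
After 9 (propagate distance d=16 (to screen)): x=-40076879/16809100 (≈-2.3842) theta=1478051/16809100 (≈0.0879)
|theta_initial|=0.2000 |theta_final|=1478051/16809100 (≈0.0879) -> not increased

Answer: no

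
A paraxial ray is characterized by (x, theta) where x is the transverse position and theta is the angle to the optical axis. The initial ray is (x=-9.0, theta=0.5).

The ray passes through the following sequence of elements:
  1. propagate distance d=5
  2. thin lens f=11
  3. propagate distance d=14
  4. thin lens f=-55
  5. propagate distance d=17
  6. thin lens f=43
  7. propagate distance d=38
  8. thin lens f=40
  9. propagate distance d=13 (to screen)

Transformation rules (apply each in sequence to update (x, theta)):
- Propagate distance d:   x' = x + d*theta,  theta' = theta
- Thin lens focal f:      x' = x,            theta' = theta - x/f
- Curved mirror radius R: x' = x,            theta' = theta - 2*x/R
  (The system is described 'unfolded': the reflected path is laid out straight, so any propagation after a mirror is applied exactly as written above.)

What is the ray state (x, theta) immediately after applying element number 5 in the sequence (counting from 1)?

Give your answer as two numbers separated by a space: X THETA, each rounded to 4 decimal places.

Initial: x=-9.0000 theta=0.5000
After 1 (propagate distance d=5): x=-6.5000 theta=0.5000
After 2 (thin lens f=11): x=-6.5000 theta=12/11 (≈1.0909)
After 3 (propagate distance d=14): x=193/22 (≈8.7727) theta=12/11 (≈1.0909)
After 4 (thin lens f=-55): x=193/22 (≈8.7727) theta=1513/1210 (≈1.2504)
After 5 (propagate distance d=17): x=18168/605 (≈30.0298) theta=1513/1210 (≈1.2504)
Rounded to 4 decimal places: x = 30.0298, theta = 1.2504

Answer: 30.0298 1.2504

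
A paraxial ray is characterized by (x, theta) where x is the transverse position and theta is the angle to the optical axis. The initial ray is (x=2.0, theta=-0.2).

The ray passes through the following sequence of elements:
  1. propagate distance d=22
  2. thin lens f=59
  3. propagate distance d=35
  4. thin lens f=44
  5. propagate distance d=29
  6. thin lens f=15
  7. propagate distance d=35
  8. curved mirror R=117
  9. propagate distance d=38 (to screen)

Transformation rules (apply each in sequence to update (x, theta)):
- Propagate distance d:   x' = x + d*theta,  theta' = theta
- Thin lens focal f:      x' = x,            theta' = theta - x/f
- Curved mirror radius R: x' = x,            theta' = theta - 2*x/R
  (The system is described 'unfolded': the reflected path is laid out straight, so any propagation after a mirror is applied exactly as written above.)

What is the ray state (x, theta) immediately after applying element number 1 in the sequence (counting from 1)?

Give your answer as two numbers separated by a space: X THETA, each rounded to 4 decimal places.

Answer: -2.4000 -0.2000

Derivation:
Initial: x=2.0000 theta=-0.2000
After 1 (propagate distance d=22): x=-2.4000 theta=-0.2000
Rounded to 4 decimal places: x = -2.4000, theta = -0.2000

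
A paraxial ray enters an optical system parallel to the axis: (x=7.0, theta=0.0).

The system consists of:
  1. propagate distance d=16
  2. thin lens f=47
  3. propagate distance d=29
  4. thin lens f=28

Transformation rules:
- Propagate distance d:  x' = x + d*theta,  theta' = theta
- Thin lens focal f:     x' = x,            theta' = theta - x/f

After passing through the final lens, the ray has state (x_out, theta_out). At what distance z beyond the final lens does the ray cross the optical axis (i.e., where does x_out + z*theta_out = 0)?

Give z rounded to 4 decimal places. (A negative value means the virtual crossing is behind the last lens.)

Answer: 10.9565

Derivation:
Initial: x=7.0000 theta=0.0000
After 1 (propagate distance d=16): x=7.0000 theta=0.0000
After 2 (thin lens f=47): x=7.0000 theta=-7/47 (≈-0.1489)
After 3 (propagate distance d=29): x=126/47 (≈2.6809) theta=-7/47 (≈-0.1489)
After 4 (thin lens f=28): x=126/47 (≈2.6809) theta=-23/94 (≈-0.2447)
z_focus = -x_out/theta_out = -(126/47)/(-23/94) = 252/23 ≈ 10.9565
Rounded to 4 decimal places: z = 10.9565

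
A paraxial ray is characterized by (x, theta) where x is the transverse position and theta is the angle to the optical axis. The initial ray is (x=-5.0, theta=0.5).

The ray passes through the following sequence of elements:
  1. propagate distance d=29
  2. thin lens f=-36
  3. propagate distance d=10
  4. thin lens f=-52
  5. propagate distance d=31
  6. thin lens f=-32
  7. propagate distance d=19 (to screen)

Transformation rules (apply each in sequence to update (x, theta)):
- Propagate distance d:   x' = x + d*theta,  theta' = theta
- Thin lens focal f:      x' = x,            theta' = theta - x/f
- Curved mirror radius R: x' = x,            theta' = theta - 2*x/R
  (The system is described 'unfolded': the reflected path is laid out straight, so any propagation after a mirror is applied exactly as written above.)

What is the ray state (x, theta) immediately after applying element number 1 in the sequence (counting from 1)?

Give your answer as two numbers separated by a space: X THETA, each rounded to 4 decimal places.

Initial: x=-5.0000 theta=0.5000
After 1 (propagate distance d=29): x=9.5000 theta=0.5000
Rounded to 4 decimal places: x = 9.5000, theta = 0.5000

Answer: 9.5000 0.5000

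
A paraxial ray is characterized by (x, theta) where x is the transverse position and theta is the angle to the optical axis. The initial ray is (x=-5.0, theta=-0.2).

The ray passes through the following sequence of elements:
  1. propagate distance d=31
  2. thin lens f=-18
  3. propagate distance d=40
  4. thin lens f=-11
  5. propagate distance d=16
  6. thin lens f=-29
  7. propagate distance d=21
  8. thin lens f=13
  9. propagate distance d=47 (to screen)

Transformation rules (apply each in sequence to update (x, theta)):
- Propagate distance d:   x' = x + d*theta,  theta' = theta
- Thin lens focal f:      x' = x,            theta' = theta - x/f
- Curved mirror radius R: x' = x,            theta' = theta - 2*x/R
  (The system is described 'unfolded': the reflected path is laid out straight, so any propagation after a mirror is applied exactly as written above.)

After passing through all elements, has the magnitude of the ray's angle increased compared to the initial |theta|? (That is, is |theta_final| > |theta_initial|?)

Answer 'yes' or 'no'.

Initial: x=-5.0000 theta=-0.2000
After 1 (propagate distance d=31): x=-11.2000 theta=-0.2000
After 2 (thin lens f=-18): x=-11.2000 theta=-37/45 (≈-0.8222)
After 3 (propagate distance d=40): x=-1984/45 (≈-44.0889) theta=-37/45 (≈-0.8222)
After 4 (thin lens f=-11): x=-1984/45 (≈-44.0889) theta=-797/165 (≈-4.8303)
After 5 (propagate distance d=16): x=-12016/99 (≈-121.3737) theta=-797/165 (≈-4.8303)
After 6 (thin lens f=-29): x=-12016/99 (≈-121.3737) theta=-129419/14355 (≈-9.0156)
After 7 (propagate distance d=21): x=-4460119/14355 (≈-310.7014) theta=-129419/14355 (≈-9.0156)
After 8 (thin lens f=13): x=-4460119/14355 (≈-310.7014) theta=2777672/186615 (≈14.8845)
After 9 (propagate distance d=47 (to screen)): x=24189679/62205 (≈388.8703) theta=2777672/186615 (≈14.8845)
|theta_initial|=0.2000 |theta_final|=2777672/186615 (≈14.8845) -> increased

Answer: yes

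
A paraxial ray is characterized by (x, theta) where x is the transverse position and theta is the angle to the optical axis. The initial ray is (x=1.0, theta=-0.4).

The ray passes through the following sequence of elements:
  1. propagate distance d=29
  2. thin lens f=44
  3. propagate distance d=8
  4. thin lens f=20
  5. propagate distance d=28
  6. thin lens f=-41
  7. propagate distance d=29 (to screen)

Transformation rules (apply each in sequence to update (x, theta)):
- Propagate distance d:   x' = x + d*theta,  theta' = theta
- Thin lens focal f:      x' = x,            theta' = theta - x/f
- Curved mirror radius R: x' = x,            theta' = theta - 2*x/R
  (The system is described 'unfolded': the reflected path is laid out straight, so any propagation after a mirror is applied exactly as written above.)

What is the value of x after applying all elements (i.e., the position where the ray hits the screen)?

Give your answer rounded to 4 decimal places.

Initial: x=1.0000 theta=-0.4000
After 1 (propagate distance d=29): x=-10.6000 theta=-0.4000
After 2 (thin lens f=44): x=-10.6000 theta=-7/44 (≈-0.1591)
After 3 (propagate distance d=8): x=-653/55 (≈-11.8727) theta=-7/44 (≈-0.1591)
After 4 (thin lens f=20): x=-653/55 (≈-11.8727) theta=239/550 (≈0.4345)
After 5 (propagate distance d=28): x=81/275 (≈0.2945) theta=239/550 (≈0.4345)
After 6 (thin lens f=-41): x=81/275 (≈0.2945) theta=9961/22550 (≈0.4417)
After 7 (propagate distance d=29 (to screen)): x=295511/22550 (≈13.1047) theta=9961/22550 (≈0.4417)
Rounded to 4 decimal places: x = 13.1047

Answer: 13.1047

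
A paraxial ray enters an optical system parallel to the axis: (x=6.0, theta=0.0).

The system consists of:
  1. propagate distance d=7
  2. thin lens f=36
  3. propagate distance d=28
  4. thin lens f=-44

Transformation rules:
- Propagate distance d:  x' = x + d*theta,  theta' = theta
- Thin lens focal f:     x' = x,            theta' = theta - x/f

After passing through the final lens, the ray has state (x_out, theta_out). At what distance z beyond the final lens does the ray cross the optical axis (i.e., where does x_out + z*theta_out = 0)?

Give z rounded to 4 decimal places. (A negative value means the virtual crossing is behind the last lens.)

Answer: 9.7778

Derivation:
Initial: x=6.0000 theta=0.0000
After 1 (propagate distance d=7): x=6.0000 theta=0.0000
After 2 (thin lens f=36): x=6.0000 theta=-1/6 (≈-0.1667)
After 3 (propagate distance d=28): x=4/3 (≈1.3333) theta=-1/6 (≈-0.1667)
After 4 (thin lens f=-44): x=4/3 (≈1.3333) theta=-3/22 (≈-0.1364)
z_focus = -x_out/theta_out = -(4/3)/(-3/22) = 88/9 ≈ 9.7778
Rounded to 4 decimal places: z = 9.7778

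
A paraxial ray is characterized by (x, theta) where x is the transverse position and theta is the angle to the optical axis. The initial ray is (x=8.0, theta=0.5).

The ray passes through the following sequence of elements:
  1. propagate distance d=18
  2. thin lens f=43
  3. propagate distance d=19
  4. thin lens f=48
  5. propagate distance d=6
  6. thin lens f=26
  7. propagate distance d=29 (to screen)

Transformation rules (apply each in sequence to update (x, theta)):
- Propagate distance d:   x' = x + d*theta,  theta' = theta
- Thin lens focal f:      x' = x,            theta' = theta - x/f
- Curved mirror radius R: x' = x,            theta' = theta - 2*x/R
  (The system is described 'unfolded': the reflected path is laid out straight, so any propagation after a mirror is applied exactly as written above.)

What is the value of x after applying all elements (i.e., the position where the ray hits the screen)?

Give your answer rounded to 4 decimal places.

Answer: -10.4268

Derivation:
Initial: x=8.0000 theta=0.5000
After 1 (propagate distance d=18): x=17.0000 theta=0.5000
After 2 (thin lens f=43): x=17.0000 theta=9/86 (≈0.1047)
After 3 (propagate distance d=19): x=1633/86 (≈18.9884) theta=9/86 (≈0.1047)
After 4 (thin lens f=48): x=1633/86 (≈18.9884) theta=-1201/4128 (≈-0.2909)
After 5 (propagate distance d=6): x=11863/688 (≈17.2427) theta=-1201/4128 (≈-0.2909)
After 6 (thin lens f=26): x=11863/688 (≈17.2427) theta=-25601/26832 (≈-0.9541)
After 7 (propagate distance d=29 (to screen)): x=-69943/6708 (≈-10.4268) theta=-25601/26832 (≈-0.9541)
Rounded to 4 decimal places: x = -10.4268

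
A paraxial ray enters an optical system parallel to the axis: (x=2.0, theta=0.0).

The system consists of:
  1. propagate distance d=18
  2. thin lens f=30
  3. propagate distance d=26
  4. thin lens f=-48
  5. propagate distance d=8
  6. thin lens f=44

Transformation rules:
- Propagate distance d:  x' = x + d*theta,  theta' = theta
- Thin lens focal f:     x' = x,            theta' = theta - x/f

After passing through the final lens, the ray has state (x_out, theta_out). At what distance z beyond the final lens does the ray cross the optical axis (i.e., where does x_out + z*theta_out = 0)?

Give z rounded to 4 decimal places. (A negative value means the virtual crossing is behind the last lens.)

Answer: -3.9640

Derivation:
Initial: x=2.0000 theta=0.0000
After 1 (propagate distance d=18): x=2.0000 theta=0.0000
After 2 (thin lens f=30): x=2.0000 theta=-1/15 (≈-0.0667)
After 3 (propagate distance d=26): x=4/15 (≈0.2667) theta=-1/15 (≈-0.0667)
After 4 (thin lens f=-48): x=4/15 (≈0.2667) theta=-11/180 (≈-0.0611)
After 5 (propagate distance d=8): x=-2/9 (≈-0.2222) theta=-11/180 (≈-0.0611)
After 6 (thin lens f=44): x=-2/9 (≈-0.2222) theta=-37/660 (≈-0.0561)
z_focus = -x_out/theta_out = -(-2/9)/(-37/660) = -440/111 ≈ -3.9640
Rounded to 4 decimal places: z = -3.9640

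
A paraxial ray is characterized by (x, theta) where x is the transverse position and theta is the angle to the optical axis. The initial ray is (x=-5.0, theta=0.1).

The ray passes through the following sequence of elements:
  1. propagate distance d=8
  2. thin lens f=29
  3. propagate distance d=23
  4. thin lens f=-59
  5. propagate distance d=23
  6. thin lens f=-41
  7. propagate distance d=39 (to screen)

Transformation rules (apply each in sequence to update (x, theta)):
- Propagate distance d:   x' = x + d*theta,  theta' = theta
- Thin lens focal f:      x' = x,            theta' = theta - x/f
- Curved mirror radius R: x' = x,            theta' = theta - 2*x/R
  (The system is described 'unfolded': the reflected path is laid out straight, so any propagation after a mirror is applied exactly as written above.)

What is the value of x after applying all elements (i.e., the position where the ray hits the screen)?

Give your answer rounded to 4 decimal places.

Initial: x=-5.0000 theta=0.1000
After 1 (propagate distance d=8): x=-4.2000 theta=0.1000
After 2 (thin lens f=29): x=-4.2000 theta=71/290 (≈0.2448)
After 3 (propagate distance d=23): x=83/58 (≈1.4310) theta=71/290 (≈0.2448)
After 4 (thin lens f=-59): x=83/58 (≈1.4310) theta=2302/8555 (≈0.2691)
After 5 (propagate distance d=23): x=130377/17110 (≈7.6199) theta=2302/8555 (≈0.2691)
After 6 (thin lens f=-41): x=130377/17110 (≈7.6199) theta=319141/701510 (≈0.4549)
After 7 (propagate distance d=39 (to screen)): x=8895978/350755 (≈25.3624) theta=319141/701510 (≈0.4549)
Rounded to 4 decimal places: x = 25.3624

Answer: 25.3624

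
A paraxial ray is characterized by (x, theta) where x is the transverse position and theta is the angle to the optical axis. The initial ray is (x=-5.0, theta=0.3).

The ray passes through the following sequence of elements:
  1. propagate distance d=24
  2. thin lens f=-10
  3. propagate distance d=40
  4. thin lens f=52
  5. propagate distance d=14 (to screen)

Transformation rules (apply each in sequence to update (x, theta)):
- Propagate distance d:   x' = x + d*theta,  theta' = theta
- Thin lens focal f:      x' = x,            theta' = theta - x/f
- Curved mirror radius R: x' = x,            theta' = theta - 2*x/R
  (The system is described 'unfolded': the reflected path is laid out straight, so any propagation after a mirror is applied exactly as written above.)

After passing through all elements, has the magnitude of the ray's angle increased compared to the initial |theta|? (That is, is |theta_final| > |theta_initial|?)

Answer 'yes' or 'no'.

Initial: x=-5.0000 theta=0.3000
After 1 (propagate distance d=24): x=2.2000 theta=0.3000
After 2 (thin lens f=-10): x=2.2000 theta=0.5200
After 3 (propagate distance d=40): x=23.0000 theta=0.5200
After 4 (thin lens f=52): x=23.0000 theta=101/1300 (≈0.0777)
After 5 (propagate distance d=14 (to screen)): x=15657/650 (≈24.0877) theta=101/1300 (≈0.0777)
|theta_initial|=0.3000 |theta_final|=101/1300 (≈0.0777) -> not increased

Answer: no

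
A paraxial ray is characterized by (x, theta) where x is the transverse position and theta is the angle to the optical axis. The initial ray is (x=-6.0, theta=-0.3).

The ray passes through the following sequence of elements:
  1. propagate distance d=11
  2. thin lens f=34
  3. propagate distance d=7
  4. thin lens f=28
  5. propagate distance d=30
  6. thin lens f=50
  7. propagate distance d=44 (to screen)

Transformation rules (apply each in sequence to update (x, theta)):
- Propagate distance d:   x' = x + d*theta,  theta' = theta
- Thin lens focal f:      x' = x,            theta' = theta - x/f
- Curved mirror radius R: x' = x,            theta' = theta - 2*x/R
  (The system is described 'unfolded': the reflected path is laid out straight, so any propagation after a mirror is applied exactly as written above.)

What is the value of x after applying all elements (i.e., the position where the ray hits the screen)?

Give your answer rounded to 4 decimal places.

Answer: 13.7268

Derivation:
Initial: x=-6.0000 theta=-0.3000
After 1 (propagate distance d=11): x=-9.3000 theta=-0.3000
After 2 (thin lens f=34): x=-9.3000 theta=-9/340 (≈-0.0265)
After 3 (propagate distance d=7): x=-645/68 (≈-9.4853) theta=-9/340 (≈-0.0265)
After 4 (thin lens f=28): x=-645/68 (≈-9.4853) theta=2973/9520 (≈0.3123)
After 5 (propagate distance d=30): x=-111/952 (≈-0.1166) theta=2973/9520 (≈0.3123)
After 6 (thin lens f=50): x=-111/952 (≈-0.1166) theta=936/2975 (≈0.3146)
After 7 (propagate distance d=44 (to screen)): x=46671/3400 (≈13.7268) theta=936/2975 (≈0.3146)
Rounded to 4 decimal places: x = 13.7268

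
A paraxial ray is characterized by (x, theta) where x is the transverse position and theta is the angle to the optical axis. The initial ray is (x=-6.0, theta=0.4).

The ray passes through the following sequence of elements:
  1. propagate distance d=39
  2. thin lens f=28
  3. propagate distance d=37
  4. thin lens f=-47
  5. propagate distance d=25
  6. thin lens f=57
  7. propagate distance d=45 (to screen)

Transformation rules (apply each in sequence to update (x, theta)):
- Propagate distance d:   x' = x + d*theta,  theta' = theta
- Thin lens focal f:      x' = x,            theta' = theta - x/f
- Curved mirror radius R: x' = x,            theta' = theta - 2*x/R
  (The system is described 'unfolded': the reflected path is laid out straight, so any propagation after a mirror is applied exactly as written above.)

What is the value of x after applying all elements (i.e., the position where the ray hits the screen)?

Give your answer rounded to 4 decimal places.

Initial: x=-6.0000 theta=0.4000
After 1 (propagate distance d=39): x=9.6000 theta=0.4000
After 2 (thin lens f=28): x=9.6000 theta=2/35 (≈0.0571)
After 3 (propagate distance d=37): x=82/7 (≈11.7143) theta=2/35 (≈0.0571)
After 4 (thin lens f=-47): x=82/7 (≈11.7143) theta=72/235 (≈0.3064)
After 5 (propagate distance d=25): x=6374/329 (≈19.3739) theta=72/235 (≈0.3064)
After 6 (thin lens f=57): x=6374/329 (≈19.3739) theta=-3142/93765 (≈-0.0335)
After 7 (propagate distance d=45 (to screen)): x=111680/6251 (≈17.8659) theta=-3142/93765 (≈-0.0335)
Rounded to 4 decimal places: x = 17.8659

Answer: 17.8659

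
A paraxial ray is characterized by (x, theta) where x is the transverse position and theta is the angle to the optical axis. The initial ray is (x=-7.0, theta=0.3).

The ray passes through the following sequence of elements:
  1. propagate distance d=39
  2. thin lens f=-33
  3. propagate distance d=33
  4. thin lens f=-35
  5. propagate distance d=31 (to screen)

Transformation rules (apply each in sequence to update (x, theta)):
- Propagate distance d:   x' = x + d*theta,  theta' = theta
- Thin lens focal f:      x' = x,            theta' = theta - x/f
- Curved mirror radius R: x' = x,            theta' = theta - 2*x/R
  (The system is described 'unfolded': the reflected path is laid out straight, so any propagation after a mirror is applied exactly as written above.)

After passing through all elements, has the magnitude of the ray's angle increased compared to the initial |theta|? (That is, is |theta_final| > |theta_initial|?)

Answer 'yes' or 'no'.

Answer: yes

Derivation:
Initial: x=-7.0000 theta=0.3000
After 1 (propagate distance d=39): x=4.7000 theta=0.3000
After 2 (thin lens f=-33): x=4.7000 theta=73/165 (≈0.4424)
After 3 (propagate distance d=33): x=19.3000 theta=73/165 (≈0.4424)
After 4 (thin lens f=-35): x=19.3000 theta=11479/11550 (≈0.9939)
After 5 (propagate distance d=31 (to screen)): x=289382/5775 (≈50.1094) theta=11479/11550 (≈0.9939)
|theta_initial|=0.3000 |theta_final|=11479/11550 (≈0.9939) -> increased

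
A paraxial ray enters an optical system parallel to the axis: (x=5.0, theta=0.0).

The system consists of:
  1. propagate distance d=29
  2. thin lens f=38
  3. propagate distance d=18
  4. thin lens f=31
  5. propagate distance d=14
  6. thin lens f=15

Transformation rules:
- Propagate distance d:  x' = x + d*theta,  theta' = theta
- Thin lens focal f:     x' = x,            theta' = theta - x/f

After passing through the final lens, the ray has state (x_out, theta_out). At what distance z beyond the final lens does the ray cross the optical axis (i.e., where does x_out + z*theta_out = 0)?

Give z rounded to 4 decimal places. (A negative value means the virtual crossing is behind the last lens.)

Answer: -2.1013

Derivation:
Initial: x=5.0000 theta=0.0000
After 1 (propagate distance d=29): x=5.0000 theta=0.0000
After 2 (thin lens f=38): x=5.0000 theta=-5/38 (≈-0.1316)
After 3 (propagate distance d=18): x=50/19 (≈2.6316) theta=-5/38 (≈-0.1316)
After 4 (thin lens f=31): x=50/19 (≈2.6316) theta=-255/1178 (≈-0.2165)
After 5 (propagate distance d=14): x=-235/589 (≈-0.3990) theta=-255/1178 (≈-0.2165)
After 6 (thin lens f=15): x=-235/589 (≈-0.3990) theta=-671/3534 (≈-0.1899)
z_focus = -x_out/theta_out = -(-235/589)/(-671/3534) = -1410/671 ≈ -2.1013
Rounded to 4 decimal places: z = -2.1013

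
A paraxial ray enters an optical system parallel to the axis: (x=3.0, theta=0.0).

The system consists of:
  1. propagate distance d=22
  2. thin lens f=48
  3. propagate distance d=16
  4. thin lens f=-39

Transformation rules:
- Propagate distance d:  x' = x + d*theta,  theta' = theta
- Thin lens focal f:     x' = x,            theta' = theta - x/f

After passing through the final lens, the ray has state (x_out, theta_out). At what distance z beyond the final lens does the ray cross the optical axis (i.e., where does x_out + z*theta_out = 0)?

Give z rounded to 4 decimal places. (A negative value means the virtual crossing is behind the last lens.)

Answer: 178.2857

Derivation:
Initial: x=3.0000 theta=0.0000
After 1 (propagate distance d=22): x=3.0000 theta=0.0000
After 2 (thin lens f=48): x=3.0000 theta=-0.0625
After 3 (propagate distance d=16): x=2.0000 theta=-0.0625
After 4 (thin lens f=-39): x=2.0000 theta=-7/624 (≈-0.0112)
z_focus = -x_out/theta_out = -(2.0000)/(-7/624) = 1248/7 ≈ 178.2857
Rounded to 4 decimal places: z = 178.2857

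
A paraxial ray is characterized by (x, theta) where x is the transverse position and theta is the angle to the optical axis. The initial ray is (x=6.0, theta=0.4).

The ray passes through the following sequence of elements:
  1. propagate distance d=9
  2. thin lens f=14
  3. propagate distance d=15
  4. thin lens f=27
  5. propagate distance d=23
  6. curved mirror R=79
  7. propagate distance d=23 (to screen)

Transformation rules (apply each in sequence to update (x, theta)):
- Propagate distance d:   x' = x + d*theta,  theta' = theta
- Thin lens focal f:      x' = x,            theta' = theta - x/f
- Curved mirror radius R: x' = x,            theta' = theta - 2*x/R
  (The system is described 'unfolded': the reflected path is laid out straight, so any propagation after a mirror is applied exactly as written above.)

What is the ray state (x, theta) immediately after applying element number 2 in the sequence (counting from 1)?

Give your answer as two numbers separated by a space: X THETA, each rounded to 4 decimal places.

Initial: x=6.0000 theta=0.4000
After 1 (propagate distance d=9): x=9.6000 theta=0.4000
After 2 (thin lens f=14): x=9.6000 theta=-2/7 (≈-0.2857)
Rounded to 4 decimal places: x = 9.6000, theta = -0.2857

Answer: 9.6000 -0.2857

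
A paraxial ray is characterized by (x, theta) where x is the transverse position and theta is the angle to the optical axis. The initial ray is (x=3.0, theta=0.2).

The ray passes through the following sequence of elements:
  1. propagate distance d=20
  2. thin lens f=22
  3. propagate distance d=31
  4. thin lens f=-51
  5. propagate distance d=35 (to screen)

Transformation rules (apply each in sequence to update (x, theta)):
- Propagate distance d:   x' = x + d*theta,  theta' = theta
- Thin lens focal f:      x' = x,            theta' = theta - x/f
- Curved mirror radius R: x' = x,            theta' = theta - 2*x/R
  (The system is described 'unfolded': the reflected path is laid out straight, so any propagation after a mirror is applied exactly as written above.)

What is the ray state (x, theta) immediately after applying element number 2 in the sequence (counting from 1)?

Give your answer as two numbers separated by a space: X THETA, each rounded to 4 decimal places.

Answer: 7.0000 -0.1182

Derivation:
Initial: x=3.0000 theta=0.2000
After 1 (propagate distance d=20): x=7.0000 theta=0.2000
After 2 (thin lens f=22): x=7.0000 theta=-13/110 (≈-0.1182)
Rounded to 4 decimal places: x = 7.0000, theta = -0.1182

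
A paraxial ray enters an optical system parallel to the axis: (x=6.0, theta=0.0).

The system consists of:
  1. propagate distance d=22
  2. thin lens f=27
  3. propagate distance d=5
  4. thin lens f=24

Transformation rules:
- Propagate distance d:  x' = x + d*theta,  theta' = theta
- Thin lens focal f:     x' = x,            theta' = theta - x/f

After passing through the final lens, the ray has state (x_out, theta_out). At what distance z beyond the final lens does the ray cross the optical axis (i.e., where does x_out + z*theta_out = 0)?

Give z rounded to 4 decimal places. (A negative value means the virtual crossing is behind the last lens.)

Answer: 11.4783

Derivation:
Initial: x=6.0000 theta=0.0000
After 1 (propagate distance d=22): x=6.0000 theta=0.0000
After 2 (thin lens f=27): x=6.0000 theta=-2/9 (≈-0.2222)
After 3 (propagate distance d=5): x=44/9 (≈4.8889) theta=-2/9 (≈-0.2222)
After 4 (thin lens f=24): x=44/9 (≈4.8889) theta=-23/54 (≈-0.4259)
z_focus = -x_out/theta_out = -(44/9)/(-23/54) = 264/23 ≈ 11.4783
Rounded to 4 decimal places: z = 11.4783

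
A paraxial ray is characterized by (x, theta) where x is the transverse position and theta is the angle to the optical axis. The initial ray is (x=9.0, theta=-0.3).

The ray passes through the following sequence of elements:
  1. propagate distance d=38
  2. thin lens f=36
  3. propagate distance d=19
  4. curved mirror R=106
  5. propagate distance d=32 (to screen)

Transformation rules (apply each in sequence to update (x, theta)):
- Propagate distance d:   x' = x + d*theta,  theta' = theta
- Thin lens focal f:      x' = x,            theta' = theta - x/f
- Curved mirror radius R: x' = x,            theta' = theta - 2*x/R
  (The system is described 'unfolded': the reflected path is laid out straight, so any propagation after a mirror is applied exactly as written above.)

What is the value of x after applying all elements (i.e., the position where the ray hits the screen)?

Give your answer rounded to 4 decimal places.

Answer: -10.1742

Derivation:
Initial: x=9.0000 theta=-0.3000
After 1 (propagate distance d=38): x=-2.4000 theta=-0.3000
After 2 (thin lens f=36): x=-2.4000 theta=-7/30 (≈-0.2333)
After 3 (propagate distance d=19): x=-41/6 (≈-6.8333) theta=-7/30 (≈-0.2333)
After 4 (curved mirror R=106): x=-41/6 (≈-6.8333) theta=-83/795 (≈-0.1044)
After 5 (propagate distance d=32 (to screen)): x=-16177/1590 (≈-10.1742) theta=-83/795 (≈-0.1044)
Rounded to 4 decimal places: x = -10.1742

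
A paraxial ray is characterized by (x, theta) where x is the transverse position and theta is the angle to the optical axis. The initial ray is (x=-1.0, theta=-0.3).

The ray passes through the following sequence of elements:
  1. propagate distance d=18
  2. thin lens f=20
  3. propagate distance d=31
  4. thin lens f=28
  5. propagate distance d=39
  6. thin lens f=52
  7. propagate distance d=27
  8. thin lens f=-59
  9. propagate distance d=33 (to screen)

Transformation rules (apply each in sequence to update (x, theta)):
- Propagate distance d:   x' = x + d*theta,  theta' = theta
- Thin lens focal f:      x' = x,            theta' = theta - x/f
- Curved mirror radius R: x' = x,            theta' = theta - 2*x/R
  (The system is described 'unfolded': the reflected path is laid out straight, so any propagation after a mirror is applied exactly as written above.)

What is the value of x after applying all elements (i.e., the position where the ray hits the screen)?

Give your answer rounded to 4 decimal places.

Initial: x=-1.0000 theta=-0.3000
After 1 (propagate distance d=18): x=-6.4000 theta=-0.3000
After 2 (thin lens f=20): x=-6.4000 theta=0.0200
After 3 (propagate distance d=31): x=-5.7800 theta=0.0200
After 4 (thin lens f=28): x=-5.7800 theta=317/1400 (≈0.2264)
After 5 (propagate distance d=39): x=4271/1400 (≈3.0507) theta=317/1400 (≈0.2264)
After 6 (thin lens f=52): x=4271/1400 (≈3.0507) theta=12213/72800 (≈0.1678)
After 7 (propagate distance d=27): x=551843/72800 (≈7.5803) theta=12213/72800 (≈0.1678)
After 8 (thin lens f=-59): x=551843/72800 (≈7.5803) theta=127241/429520 (≈0.2962)
After 9 (propagate distance d=33 (to screen)): x=74548267/4295200 (≈17.3562) theta=127241/429520 (≈0.2962)
Rounded to 4 decimal places: x = 17.3562

Answer: 17.3562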